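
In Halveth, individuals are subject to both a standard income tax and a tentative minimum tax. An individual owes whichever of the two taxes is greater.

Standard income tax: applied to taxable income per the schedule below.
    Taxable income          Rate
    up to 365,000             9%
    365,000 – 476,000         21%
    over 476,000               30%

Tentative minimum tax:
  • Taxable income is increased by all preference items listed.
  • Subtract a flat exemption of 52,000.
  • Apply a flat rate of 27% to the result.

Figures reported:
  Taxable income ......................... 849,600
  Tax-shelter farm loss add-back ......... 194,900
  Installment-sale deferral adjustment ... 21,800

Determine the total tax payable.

273,861

Standard income tax:
  365,000 × 9% = 32,850
  111,000 × 21% = 23,310
  373,600 × 30% = 112,080
  → 168,240

Tentative minimum tax:
  Adjusted income: 849,600 + 194,900 + 21,800 = 1,066,300
  Less exemption 52,000 → base 1,014,300
  1,014,300 × 27% = 273,861

273,861 > 168,240, so the tentative minimum tax is the binding amount.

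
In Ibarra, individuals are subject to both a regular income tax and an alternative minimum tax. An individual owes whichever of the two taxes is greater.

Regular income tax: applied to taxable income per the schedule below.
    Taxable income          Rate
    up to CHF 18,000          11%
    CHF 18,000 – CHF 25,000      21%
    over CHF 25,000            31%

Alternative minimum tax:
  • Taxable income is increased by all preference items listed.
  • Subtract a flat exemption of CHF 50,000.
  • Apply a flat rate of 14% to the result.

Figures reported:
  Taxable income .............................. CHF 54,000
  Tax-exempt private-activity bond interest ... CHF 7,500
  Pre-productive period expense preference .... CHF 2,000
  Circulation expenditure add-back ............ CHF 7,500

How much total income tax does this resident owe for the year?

Regular income tax:
  CHF 18,000 × 11% = CHF 1,980
  CHF 7,000 × 21% = CHF 1,470
  CHF 29,000 × 31% = CHF 8,990
  → CHF 12,440

Alternative minimum tax:
  Adjusted income: CHF 54,000 + CHF 7,500 + CHF 2,000 + CHF 7,500 = CHF 71,000
  Less exemption CHF 50,000 → base CHF 21,000
  CHF 21,000 × 14% = CHF 2,940

CHF 12,440 > CHF 2,940, so the regular income tax governs.

CHF 12,440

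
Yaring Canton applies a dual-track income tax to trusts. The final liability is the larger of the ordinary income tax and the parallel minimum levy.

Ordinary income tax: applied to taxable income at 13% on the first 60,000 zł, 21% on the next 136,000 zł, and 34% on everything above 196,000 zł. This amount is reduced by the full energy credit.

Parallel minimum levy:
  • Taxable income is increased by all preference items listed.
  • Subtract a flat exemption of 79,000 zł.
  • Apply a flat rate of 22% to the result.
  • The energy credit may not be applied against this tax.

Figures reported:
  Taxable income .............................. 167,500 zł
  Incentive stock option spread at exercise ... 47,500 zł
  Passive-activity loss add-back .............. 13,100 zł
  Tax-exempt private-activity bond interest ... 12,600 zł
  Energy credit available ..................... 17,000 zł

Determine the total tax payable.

35,574 zł

Parallel minimum levy:
  Adjusted income: 167,500 zł + 47,500 zł + 13,100 zł + 12,600 zł = 240,700 zł
  Less exemption 79,000 zł → base 161,700 zł
  161,700 zł × 22% = 35,574 zł

Ordinary income tax:
  60,000 zł × 13% = 7,800 zł
  107,500 zł × 21% = 22,575 zł
  → 30,375 zł
  Less energy credit 17,000 zł → 13,375 zł

35,574 zł > 13,375 zł, so the parallel minimum levy is the binding amount.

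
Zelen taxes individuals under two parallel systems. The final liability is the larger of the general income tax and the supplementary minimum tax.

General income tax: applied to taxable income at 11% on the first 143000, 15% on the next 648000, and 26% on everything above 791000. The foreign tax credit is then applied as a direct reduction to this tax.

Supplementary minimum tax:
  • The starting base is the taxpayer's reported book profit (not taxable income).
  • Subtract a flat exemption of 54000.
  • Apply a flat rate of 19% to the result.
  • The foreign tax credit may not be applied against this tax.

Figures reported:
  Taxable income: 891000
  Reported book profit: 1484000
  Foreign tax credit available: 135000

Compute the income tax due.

General income tax:
  143000 × 11% = 15730
  648000 × 15% = 97200
  100000 × 26% = 26000
  → 138930
  Less foreign tax credit 135000 → 3930

Supplementary minimum tax:
  Base (reported book profit): 1484000
  Less exemption 54000 → base 1430000
  1430000 × 19% = 271700

271700 > 3930, so the supplementary minimum tax is the binding amount.

271700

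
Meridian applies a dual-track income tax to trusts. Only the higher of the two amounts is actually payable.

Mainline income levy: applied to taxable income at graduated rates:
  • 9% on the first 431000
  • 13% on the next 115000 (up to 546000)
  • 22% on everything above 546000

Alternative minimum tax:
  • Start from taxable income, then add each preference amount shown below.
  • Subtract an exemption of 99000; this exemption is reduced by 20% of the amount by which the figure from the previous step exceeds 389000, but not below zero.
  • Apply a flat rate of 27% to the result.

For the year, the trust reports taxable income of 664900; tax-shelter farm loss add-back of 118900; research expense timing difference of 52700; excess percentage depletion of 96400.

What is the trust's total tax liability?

Alternative minimum tax:
  Adjusted income: 664900 + 118900 + 52700 + 96400 = 932900
  Exemption: 20% × (932900 − 389000) = 108780 ≥ 99000, so the exemption is fully phased out
  Base: 932900 − 0 = 932900
  932900 × 27% = 251883

Mainline income levy:
  431000 × 9% = 38790
  115000 × 13% = 14950
  118900 × 22% = 26158
  → 79898

251883 > 79898, so the alternative minimum tax is the binding amount.

251883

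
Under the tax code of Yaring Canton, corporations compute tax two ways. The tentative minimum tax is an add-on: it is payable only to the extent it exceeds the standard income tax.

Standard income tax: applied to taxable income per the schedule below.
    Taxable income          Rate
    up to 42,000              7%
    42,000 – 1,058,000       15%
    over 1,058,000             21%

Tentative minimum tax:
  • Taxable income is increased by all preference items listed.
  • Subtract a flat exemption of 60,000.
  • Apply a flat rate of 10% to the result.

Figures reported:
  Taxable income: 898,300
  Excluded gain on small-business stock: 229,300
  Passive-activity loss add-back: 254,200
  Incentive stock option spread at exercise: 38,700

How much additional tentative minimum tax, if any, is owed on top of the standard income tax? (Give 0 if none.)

4,665

Tentative minimum tax:
  Adjusted income: 898,300 + 229,300 + 254,200 + 38,700 = 1,420,500
  Less exemption 60,000 → base 1,360,500
  1,360,500 × 10% = 136,050

Standard income tax:
  42,000 × 7% = 2,940
  856,300 × 15% = 128,445
  → 131,385

Excess of tentative minimum tax over standard income tax: 136,050 − 131,385 = 4,665.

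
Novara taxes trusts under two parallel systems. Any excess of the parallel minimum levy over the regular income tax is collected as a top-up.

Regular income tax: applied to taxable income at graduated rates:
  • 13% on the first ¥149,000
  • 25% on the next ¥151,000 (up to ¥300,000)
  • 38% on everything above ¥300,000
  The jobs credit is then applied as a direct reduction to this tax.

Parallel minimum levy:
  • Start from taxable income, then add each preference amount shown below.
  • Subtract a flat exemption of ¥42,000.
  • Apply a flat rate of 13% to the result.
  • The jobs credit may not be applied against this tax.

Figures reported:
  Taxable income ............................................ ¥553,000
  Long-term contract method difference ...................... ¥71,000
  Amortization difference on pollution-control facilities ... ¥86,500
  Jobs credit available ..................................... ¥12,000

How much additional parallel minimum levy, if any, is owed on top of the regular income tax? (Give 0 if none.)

¥0

Regular income tax:
  ¥149,000 × 13% = ¥19,370
  ¥151,000 × 25% = ¥37,750
  ¥253,000 × 38% = ¥96,140
  → ¥153,260
  Less jobs credit ¥12,000 → ¥141,260

Parallel minimum levy:
  Adjusted income: ¥553,000 + ¥71,000 + ¥86,500 = ¥710,500
  Less exemption ¥42,000 → base ¥668,500
  ¥668,500 × 13% = ¥86,905

¥86,905 ≤ ¥141,260, so no add-on is due.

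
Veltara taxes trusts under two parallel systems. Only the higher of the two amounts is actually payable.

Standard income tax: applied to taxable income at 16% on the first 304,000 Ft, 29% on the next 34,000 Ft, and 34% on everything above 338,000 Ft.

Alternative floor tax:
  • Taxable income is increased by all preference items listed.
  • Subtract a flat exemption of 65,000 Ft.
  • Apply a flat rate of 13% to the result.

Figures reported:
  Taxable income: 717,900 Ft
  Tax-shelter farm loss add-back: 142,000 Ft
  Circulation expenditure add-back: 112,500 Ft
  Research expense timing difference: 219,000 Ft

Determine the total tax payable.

Alternative floor tax:
  Adjusted income: 717,900 Ft + 142,000 Ft + 112,500 Ft + 219,000 Ft = 1,191,400 Ft
  Less exemption 65,000 Ft → base 1,126,400 Ft
  1,126,400 Ft × 13% = 146,432 Ft

Standard income tax:
  304,000 Ft × 16% = 48,640 Ft
  34,000 Ft × 29% = 9,860 Ft
  379,900 Ft × 34% = 129,166 Ft
  → 187,666 Ft

187,666 Ft > 146,432 Ft, so the standard income tax governs.

187,666 Ft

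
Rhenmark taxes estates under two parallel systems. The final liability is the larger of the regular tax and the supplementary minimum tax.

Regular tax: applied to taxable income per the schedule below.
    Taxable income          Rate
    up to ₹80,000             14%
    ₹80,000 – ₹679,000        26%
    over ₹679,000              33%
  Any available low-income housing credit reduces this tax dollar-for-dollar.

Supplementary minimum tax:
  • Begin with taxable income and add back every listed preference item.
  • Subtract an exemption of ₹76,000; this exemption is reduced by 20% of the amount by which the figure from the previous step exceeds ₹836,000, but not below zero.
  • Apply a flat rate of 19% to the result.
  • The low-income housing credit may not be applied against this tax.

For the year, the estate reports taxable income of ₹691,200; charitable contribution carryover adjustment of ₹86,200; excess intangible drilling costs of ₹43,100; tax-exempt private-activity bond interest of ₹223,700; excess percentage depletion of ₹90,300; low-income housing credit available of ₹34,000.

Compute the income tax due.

Supplementary minimum tax:
  Adjusted income: ₹691,200 + ₹86,200 + ₹43,100 + ₹223,700 + ₹90,300 = ₹1,134,500
  Exemption: ₹76,000 − 20% × (₹1,134,500 − ₹836,000) = ₹76,000 − ₹59,700 = ₹16,300
  Base: ₹1,134,500 − ₹16,300 = ₹1,118,200
  ₹1,118,200 × 19% = ₹212,458

Regular tax:
  ₹80,000 × 14% = ₹11,200
  ₹599,000 × 26% = ₹155,740
  ₹12,200 × 33% = ₹4,026
  → ₹170,966
  Less low-income housing credit ₹34,000 → ₹136,966

₹212,458 > ₹136,966, so the supplementary minimum tax is the binding amount.

₹212,458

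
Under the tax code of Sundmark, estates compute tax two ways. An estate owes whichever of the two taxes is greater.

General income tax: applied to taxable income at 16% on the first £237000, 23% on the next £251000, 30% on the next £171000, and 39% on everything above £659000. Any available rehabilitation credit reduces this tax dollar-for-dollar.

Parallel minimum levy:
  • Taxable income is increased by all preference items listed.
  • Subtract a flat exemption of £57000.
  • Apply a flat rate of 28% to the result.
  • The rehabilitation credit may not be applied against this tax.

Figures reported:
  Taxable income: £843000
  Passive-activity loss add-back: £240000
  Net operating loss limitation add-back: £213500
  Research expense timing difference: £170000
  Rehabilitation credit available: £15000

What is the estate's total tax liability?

£394660

Parallel minimum levy:
  Adjusted income: £843000 + £240000 + £213500 + £170000 = £1466500
  Less exemption £57000 → base £1409500
  £1409500 × 28% = £394660

General income tax:
  £237000 × 16% = £37920
  £251000 × 23% = £57730
  £171000 × 30% = £51300
  £184000 × 39% = £71760
  → £218710
  Less rehabilitation credit £15000 → £203710

£394660 > £203710, so the parallel minimum levy is the binding amount.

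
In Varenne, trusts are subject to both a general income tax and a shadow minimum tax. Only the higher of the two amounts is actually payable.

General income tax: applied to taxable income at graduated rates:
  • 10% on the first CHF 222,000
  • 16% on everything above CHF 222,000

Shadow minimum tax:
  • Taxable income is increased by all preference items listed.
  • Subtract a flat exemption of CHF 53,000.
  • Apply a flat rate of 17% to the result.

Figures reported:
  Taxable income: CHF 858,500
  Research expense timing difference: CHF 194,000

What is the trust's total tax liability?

Shadow minimum tax:
  Adjusted income: CHF 858,500 + CHF 194,000 = CHF 1,052,500
  Less exemption CHF 53,000 → base CHF 999,500
  CHF 999,500 × 17% = CHF 169,915

General income tax:
  CHF 222,000 × 10% = CHF 22,200
  CHF 636,500 × 16% = CHF 101,840
  → CHF 124,040

CHF 169,915 > CHF 124,040, so the shadow minimum tax is the binding amount.

CHF 169,915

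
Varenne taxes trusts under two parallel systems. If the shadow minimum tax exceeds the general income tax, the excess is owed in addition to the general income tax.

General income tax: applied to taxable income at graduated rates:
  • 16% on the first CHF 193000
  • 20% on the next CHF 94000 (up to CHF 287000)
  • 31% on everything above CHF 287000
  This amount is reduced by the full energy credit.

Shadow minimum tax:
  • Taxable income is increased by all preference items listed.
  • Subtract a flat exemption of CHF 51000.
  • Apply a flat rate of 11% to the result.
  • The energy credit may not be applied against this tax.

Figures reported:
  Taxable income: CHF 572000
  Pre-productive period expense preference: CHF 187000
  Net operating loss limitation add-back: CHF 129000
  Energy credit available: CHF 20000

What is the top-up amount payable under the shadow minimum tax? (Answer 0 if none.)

Shadow minimum tax:
  Adjusted income: CHF 572000 + CHF 187000 + CHF 129000 = CHF 888000
  Less exemption CHF 51000 → base CHF 837000
  CHF 837000 × 11% = CHF 92070

General income tax:
  CHF 193000 × 16% = CHF 30880
  CHF 94000 × 20% = CHF 18800
  CHF 285000 × 31% = CHF 88350
  → CHF 138030
  Less energy credit CHF 20000 → CHF 118030

CHF 92070 ≤ CHF 118030, so no add-on is due.

CHF 0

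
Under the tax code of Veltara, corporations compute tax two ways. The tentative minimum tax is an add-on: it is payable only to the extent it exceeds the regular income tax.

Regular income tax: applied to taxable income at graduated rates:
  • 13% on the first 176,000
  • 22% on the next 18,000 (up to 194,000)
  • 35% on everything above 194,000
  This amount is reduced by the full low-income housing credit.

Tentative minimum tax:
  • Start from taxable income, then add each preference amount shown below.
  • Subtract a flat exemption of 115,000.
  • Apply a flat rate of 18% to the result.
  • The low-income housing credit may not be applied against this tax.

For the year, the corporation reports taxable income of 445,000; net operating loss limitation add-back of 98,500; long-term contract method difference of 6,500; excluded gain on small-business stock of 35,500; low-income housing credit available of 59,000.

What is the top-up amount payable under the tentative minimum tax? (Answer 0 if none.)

Regular income tax:
  176,000 × 13% = 22,880
  18,000 × 22% = 3,960
  251,000 × 35% = 87,850
  → 114,690
  Less low-income housing credit 59,000 → 55,690

Tentative minimum tax:
  Adjusted income: 445,000 + 98,500 + 6,500 + 35,500 = 585,500
  Less exemption 115,000 → base 470,500
  470,500 × 18% = 84,690

Excess of tentative minimum tax over regular income tax: 84,690 − 55,690 = 29,000.

29,000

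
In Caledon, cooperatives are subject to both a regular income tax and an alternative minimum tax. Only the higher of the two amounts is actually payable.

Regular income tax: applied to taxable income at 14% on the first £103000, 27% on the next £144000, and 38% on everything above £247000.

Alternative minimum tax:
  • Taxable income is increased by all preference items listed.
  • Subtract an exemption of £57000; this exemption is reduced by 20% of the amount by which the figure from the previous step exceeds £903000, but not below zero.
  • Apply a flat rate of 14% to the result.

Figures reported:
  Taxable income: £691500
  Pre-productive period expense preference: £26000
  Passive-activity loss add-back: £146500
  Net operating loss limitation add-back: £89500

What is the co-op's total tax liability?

Regular income tax:
  £103000 × 14% = £14420
  £144000 × 27% = £38880
  £444500 × 38% = £168910
  → £222210

Alternative minimum tax:
  Adjusted income: £691500 + £26000 + £146500 + £89500 = £953500
  Exemption: £57000 − 20% × (£953500 − £903000) = £57000 − £10100 = £46900
  Base: £953500 − £46900 = £906600
  £906600 × 14% = £126924

£222210 > £126924, so the regular income tax governs.

£222210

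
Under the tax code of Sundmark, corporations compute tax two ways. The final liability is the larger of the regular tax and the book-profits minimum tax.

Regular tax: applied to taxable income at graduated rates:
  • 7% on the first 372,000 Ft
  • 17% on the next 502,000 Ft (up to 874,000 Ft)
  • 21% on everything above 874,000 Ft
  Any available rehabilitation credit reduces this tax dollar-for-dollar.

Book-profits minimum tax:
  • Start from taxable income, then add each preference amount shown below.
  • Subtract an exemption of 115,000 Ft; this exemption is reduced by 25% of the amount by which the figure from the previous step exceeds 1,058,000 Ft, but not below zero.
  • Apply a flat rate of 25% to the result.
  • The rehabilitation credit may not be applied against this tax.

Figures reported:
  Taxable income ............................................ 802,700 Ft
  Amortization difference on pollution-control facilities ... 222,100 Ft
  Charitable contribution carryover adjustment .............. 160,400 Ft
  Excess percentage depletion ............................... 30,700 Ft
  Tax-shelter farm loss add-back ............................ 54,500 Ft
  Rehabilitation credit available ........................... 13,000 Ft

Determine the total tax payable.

Book-profits minimum tax:
  Adjusted income: 802,700 Ft + 222,100 Ft + 160,400 Ft + 30,700 Ft + 54,500 Ft = 1,270,400 Ft
  Exemption: 115,000 Ft − 25% × (1,270,400 Ft − 1,058,000 Ft) = 115,000 Ft − 53,100 Ft = 61,900 Ft
  Base: 1,270,400 Ft − 61,900 Ft = 1,208,500 Ft
  1,208,500 Ft × 25% = 302,125 Ft

Regular tax:
  372,000 Ft × 7% = 26,040 Ft
  430,700 Ft × 17% = 73,219 Ft
  → 99,259 Ft
  Less rehabilitation credit 13,000 Ft → 86,259 Ft

302,125 Ft > 86,259 Ft, so the book-profits minimum tax is the binding amount.

302,125 Ft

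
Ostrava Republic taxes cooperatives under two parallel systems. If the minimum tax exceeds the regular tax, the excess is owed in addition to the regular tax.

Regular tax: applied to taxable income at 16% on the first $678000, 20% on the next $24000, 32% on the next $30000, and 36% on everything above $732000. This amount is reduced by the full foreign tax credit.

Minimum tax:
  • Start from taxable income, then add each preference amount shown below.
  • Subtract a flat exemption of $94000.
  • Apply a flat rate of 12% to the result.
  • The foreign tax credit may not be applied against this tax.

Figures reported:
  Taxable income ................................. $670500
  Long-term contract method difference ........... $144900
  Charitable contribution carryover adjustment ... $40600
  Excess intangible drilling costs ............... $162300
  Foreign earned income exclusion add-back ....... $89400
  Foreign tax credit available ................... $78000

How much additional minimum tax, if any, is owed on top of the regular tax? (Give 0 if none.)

$92364

Minimum tax:
  Adjusted income: $670500 + $144900 + $40600 + $162300 + $89400 = $1107700
  Less exemption $94000 → base $1013700
  $1013700 × 12% = $121644

Regular tax:
  $670500 × 16% = $107280
  Less foreign tax credit $78000 → $29280

Excess of minimum tax over regular tax: $121644 − $29280 = $92364.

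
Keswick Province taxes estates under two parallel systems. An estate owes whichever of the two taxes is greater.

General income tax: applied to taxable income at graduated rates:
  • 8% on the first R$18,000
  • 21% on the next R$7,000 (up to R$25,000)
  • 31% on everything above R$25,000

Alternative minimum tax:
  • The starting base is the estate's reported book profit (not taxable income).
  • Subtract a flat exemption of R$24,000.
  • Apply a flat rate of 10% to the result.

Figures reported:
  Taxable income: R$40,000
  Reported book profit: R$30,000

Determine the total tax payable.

R$7,560

Alternative minimum tax:
  Base (reported book profit): R$30,000
  Less exemption R$24,000 → base R$6,000
  R$6,000 × 10% = R$600

General income tax:
  R$18,000 × 8% = R$1,440
  R$7,000 × 21% = R$1,470
  R$15,000 × 31% = R$4,650
  → R$7,560

R$7,560 > R$600, so the general income tax governs.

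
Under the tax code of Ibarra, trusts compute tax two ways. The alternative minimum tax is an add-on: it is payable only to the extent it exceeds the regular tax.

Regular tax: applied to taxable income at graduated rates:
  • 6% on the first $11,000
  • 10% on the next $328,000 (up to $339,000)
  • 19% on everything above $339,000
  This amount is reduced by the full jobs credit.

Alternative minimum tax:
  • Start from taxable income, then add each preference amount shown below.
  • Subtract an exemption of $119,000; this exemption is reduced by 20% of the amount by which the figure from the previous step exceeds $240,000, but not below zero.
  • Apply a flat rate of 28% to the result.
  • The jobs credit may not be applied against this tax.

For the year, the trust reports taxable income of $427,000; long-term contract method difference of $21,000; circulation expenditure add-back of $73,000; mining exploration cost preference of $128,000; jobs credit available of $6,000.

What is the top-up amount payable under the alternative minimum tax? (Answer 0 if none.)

$127,124

Alternative minimum tax:
  Adjusted income: $427,000 + $21,000 + $73,000 + $128,000 = $649,000
  Exemption: $119,000 − 20% × ($649,000 − $240,000) = $119,000 − $81,800 = $37,200
  Base: $649,000 − $37,200 = $611,800
  $611,800 × 28% = $171,304

Regular tax:
  $11,000 × 6% = $660
  $328,000 × 10% = $32,800
  $88,000 × 19% = $16,720
  → $50,180
  Less jobs credit $6,000 → $44,180

Excess of alternative minimum tax over regular tax: $171,304 − $44,180 = $127,124.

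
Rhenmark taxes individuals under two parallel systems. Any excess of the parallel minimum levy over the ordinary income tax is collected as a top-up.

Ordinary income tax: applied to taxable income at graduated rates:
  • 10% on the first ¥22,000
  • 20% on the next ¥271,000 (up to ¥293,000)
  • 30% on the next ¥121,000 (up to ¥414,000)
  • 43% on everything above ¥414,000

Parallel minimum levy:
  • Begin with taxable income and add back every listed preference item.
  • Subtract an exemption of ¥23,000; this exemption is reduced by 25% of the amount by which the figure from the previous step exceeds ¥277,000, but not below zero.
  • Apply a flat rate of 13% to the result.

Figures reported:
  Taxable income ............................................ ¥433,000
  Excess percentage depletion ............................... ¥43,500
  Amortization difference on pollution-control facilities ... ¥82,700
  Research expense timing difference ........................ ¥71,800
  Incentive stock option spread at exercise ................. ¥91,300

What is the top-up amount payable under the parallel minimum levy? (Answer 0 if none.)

Parallel minimum levy:
  Adjusted income: ¥433,000 + ¥43,500 + ¥82,700 + ¥71,800 + ¥91,300 = ¥722,300
  Exemption: 25% × (¥722,300 − ¥277,000) = ¥111,325 ≥ ¥23,000, so the exemption is fully phased out
  Base: ¥722,300 − ¥0 = ¥722,300
  ¥722,300 × 13% = ¥93,899

Ordinary income tax:
  ¥22,000 × 10% = ¥2,200
  ¥271,000 × 20% = ¥54,200
  ¥121,000 × 30% = ¥36,300
  ¥19,000 × 43% = ¥8,170
  → ¥100,870

¥93,899 ≤ ¥100,870, so no add-on is due.

¥0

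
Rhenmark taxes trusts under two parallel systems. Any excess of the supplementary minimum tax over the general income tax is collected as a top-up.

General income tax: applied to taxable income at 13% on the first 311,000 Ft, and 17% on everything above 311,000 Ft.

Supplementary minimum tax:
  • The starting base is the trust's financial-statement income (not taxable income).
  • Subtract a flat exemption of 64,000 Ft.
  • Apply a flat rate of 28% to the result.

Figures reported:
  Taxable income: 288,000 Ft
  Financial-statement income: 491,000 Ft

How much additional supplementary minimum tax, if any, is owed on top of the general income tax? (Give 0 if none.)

Supplementary minimum tax:
  Base (financial-statement income): 491,000 Ft
  Less exemption 64,000 Ft → base 427,000 Ft
  427,000 Ft × 28% = 119,560 Ft

General income tax:
  288,000 Ft × 13% = 37,440 Ft

Excess of supplementary minimum tax over general income tax: 119,560 Ft − 37,440 Ft = 82,120 Ft.

82,120 Ft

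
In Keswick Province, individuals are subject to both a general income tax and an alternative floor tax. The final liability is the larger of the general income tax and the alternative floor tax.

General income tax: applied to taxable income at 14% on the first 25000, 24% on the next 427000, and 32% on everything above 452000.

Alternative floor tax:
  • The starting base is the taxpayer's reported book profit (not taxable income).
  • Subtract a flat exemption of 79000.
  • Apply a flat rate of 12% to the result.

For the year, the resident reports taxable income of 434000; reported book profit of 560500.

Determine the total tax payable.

101660

Alternative floor tax:
  Base (reported book profit): 560500
  Less exemption 79000 → base 481500
  481500 × 12% = 57780

General income tax:
  25000 × 14% = 3500
  409000 × 24% = 98160
  → 101660

101660 > 57780, so the general income tax governs.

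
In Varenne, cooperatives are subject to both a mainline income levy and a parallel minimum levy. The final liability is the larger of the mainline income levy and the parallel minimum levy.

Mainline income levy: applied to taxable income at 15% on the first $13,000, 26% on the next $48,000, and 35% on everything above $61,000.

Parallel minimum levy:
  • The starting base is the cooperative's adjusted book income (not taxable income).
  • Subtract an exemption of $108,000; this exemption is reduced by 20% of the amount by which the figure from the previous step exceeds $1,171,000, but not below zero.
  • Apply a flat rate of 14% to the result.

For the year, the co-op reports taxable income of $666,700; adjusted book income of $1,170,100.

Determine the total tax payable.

Parallel minimum levy:
  Base (adjusted book income): $1,170,100
  Exemption: $1,170,100 ≤ $1,171,000, so full $108,000 applies
  Base: $1,170,100 − $108,000 = $1,062,100
  $1,062,100 × 14% = $148,694

Mainline income levy:
  $13,000 × 15% = $1,950
  $48,000 × 26% = $12,480
  $605,700 × 35% = $211,995
  → $226,425

$226,425 > $148,694, so the mainline income levy governs.

$226,425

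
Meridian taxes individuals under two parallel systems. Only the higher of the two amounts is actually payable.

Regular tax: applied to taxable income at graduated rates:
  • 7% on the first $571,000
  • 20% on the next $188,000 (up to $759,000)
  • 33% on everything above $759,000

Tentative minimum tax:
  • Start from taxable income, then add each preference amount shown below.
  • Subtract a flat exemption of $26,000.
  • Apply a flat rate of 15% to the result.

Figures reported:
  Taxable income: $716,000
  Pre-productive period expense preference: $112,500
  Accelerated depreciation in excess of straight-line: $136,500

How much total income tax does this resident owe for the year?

$140,850

Regular tax:
  $571,000 × 7% = $39,970
  $145,000 × 20% = $29,000
  → $68,970

Tentative minimum tax:
  Adjusted income: $716,000 + $112,500 + $136,500 = $965,000
  Less exemption $26,000 → base $939,000
  $939,000 × 15% = $140,850

$140,850 > $68,970, so the tentative minimum tax is the binding amount.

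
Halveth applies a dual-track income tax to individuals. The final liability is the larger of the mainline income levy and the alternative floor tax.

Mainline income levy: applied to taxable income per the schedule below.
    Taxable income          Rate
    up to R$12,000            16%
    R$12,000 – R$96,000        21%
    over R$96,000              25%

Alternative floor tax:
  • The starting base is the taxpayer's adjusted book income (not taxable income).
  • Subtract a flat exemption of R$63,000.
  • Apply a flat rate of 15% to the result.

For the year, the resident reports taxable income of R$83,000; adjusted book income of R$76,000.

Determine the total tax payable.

R$16,830

Mainline income levy:
  R$12,000 × 16% = R$1,920
  R$71,000 × 21% = R$14,910
  → R$16,830

Alternative floor tax:
  Base (adjusted book income): R$76,000
  Less exemption R$63,000 → base R$13,000
  R$13,000 × 15% = R$1,950

R$16,830 > R$1,950, so the mainline income levy governs.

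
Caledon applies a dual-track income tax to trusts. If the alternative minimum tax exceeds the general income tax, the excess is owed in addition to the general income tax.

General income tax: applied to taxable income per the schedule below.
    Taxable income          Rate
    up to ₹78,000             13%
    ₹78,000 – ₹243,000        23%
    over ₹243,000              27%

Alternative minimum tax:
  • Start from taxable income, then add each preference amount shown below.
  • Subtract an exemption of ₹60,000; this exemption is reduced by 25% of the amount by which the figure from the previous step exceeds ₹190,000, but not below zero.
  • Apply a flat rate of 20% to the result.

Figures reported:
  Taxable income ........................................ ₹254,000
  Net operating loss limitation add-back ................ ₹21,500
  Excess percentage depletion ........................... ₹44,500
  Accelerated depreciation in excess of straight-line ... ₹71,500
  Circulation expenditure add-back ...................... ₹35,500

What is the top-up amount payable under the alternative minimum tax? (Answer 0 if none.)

Alternative minimum tax:
  Adjusted income: ₹254,000 + ₹21,500 + ₹44,500 + ₹71,500 + ₹35,500 = ₹427,000
  Exemption: ₹60,000 − 25% × (₹427,000 − ₹190,000) = ₹60,000 − ₹59,250 = ₹750
  Base: ₹427,000 − ₹750 = ₹426,250
  ₹426,250 × 20% = ₹85,250

General income tax:
  ₹78,000 × 13% = ₹10,140
  ₹165,000 × 23% = ₹37,950
  ₹11,000 × 27% = ₹2,970
  → ₹51,060

Excess of alternative minimum tax over general income tax: ₹85,250 − ₹51,060 = ₹34,190.

₹34,190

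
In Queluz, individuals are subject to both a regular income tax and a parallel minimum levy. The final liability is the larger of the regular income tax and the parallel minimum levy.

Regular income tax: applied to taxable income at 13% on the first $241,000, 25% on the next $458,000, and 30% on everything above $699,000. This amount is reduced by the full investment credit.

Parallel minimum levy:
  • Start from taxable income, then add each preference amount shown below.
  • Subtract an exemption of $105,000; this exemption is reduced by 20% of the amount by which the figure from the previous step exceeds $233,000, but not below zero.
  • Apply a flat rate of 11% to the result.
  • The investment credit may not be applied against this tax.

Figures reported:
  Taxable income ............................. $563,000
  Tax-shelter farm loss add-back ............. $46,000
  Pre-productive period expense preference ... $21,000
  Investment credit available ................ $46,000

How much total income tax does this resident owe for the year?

$66,484

Regular income tax:
  $241,000 × 13% = $31,330
  $322,000 × 25% = $80,500
  → $111,830
  Less investment credit $46,000 → $65,830

Parallel minimum levy:
  Adjusted income: $563,000 + $46,000 + $21,000 = $630,000
  Exemption: $105,000 − 20% × ($630,000 − $233,000) = $105,000 − $79,400 = $25,600
  Base: $630,000 − $25,600 = $604,400
  $604,400 × 11% = $66,484

$66,484 > $65,830, so the parallel minimum levy is the binding amount.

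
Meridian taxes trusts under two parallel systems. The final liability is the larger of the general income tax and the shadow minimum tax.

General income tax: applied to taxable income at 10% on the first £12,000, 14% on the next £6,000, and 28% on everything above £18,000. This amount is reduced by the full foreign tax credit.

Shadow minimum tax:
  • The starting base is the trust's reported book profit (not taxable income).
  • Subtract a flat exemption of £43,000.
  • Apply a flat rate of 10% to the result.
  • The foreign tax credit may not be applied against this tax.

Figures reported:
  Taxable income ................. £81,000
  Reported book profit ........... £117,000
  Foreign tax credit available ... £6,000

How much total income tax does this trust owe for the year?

General income tax:
  £12,000 × 10% = £1,200
  £6,000 × 14% = £840
  £63,000 × 28% = £17,640
  → £19,680
  Less foreign tax credit £6,000 → £13,680

Shadow minimum tax:
  Base (reported book profit): £117,000
  Less exemption £43,000 → base £74,000
  £74,000 × 10% = £7,400

£13,680 > £7,400, so the general income tax governs.

£13,680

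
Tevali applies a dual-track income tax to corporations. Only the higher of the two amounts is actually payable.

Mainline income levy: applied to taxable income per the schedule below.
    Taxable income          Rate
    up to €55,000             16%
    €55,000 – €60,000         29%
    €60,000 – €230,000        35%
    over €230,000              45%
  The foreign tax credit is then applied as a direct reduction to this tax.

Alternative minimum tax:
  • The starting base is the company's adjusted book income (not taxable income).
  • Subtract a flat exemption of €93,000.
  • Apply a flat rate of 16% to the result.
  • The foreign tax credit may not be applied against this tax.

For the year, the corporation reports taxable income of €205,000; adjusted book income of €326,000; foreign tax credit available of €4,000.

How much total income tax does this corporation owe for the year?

€57,000

Alternative minimum tax:
  Base (adjusted book income): €326,000
  Less exemption €93,000 → base €233,000
  €233,000 × 16% = €37,280

Mainline income levy:
  €55,000 × 16% = €8,800
  €5,000 × 29% = €1,450
  €145,000 × 35% = €50,750
  → €61,000
  Less foreign tax credit €4,000 → €57,000

€57,000 > €37,280, so the mainline income levy governs.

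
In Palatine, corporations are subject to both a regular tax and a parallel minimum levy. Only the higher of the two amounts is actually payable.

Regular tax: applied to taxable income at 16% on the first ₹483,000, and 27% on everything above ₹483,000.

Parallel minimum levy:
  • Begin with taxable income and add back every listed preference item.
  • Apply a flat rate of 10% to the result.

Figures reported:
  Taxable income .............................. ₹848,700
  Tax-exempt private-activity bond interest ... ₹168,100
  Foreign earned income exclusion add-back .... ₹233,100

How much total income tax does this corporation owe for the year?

Parallel minimum levy:
  Adjusted income: ₹848,700 + ₹168,100 + ₹233,100 = ₹1,249,900
  ₹1,249,900 × 10% = ₹124,990

Regular tax:
  ₹483,000 × 16% = ₹77,280
  ₹365,700 × 27% = ₹98,739
  → ₹176,019

₹176,019 > ₹124,990, so the regular tax governs.

₹176,019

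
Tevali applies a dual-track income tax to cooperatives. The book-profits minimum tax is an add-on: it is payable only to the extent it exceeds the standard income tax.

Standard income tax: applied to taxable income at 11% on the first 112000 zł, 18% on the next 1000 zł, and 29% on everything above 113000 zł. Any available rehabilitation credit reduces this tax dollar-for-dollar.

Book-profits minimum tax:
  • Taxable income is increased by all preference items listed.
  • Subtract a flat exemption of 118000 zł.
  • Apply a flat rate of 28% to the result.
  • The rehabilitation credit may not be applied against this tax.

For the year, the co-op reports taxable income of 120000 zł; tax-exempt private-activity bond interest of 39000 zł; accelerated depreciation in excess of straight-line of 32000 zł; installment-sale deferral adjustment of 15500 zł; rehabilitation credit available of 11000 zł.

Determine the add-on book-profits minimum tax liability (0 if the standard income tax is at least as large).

Book-profits minimum tax:
  Adjusted income: 120000 zł + 39000 zł + 32000 zł + 15500 zł = 206500 zł
  Less exemption 118000 zł → base 88500 zł
  88500 zł × 28% = 24780 zł

Standard income tax:
  112000 zł × 11% = 12320 zł
  1000 zł × 18% = 180 zł
  7000 zł × 29% = 2030 zł
  → 14530 zł
  Less rehabilitation credit 11000 zł → 3530 zł

Excess of book-profits minimum tax over standard income tax: 24780 zł − 3530 zł = 21250 zł.

21250 zł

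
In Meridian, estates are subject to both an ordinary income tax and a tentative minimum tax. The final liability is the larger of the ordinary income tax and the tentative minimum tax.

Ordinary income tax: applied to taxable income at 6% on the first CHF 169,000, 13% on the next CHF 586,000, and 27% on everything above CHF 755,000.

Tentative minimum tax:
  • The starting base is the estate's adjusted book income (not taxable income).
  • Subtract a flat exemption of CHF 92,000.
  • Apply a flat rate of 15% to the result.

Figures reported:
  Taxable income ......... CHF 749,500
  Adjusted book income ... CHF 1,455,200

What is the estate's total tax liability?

Tentative minimum tax:
  Base (adjusted book income): CHF 1,455,200
  Less exemption CHF 92,000 → base CHF 1,363,200
  CHF 1,363,200 × 15% = CHF 204,480

Ordinary income tax:
  CHF 169,000 × 6% = CHF 10,140
  CHF 580,500 × 13% = CHF 75,465
  → CHF 85,605

CHF 204,480 > CHF 85,605, so the tentative minimum tax is the binding amount.

CHF 204,480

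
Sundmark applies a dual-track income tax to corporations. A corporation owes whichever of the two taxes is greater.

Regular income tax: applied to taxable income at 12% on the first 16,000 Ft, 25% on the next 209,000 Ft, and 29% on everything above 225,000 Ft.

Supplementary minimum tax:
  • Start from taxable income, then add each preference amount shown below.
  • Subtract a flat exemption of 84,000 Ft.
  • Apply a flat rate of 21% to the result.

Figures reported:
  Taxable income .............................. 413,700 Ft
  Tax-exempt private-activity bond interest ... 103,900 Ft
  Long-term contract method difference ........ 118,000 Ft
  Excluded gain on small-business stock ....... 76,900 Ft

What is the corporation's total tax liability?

131,985 Ft

Regular income tax:
  16,000 Ft × 12% = 1,920 Ft
  209,000 Ft × 25% = 52,250 Ft
  188,700 Ft × 29% = 54,723 Ft
  → 108,893 Ft

Supplementary minimum tax:
  Adjusted income: 413,700 Ft + 103,900 Ft + 118,000 Ft + 76,900 Ft = 712,500 Ft
  Less exemption 84,000 Ft → base 628,500 Ft
  628,500 Ft × 21% = 131,985 Ft

131,985 Ft > 108,893 Ft, so the supplementary minimum tax is the binding amount.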